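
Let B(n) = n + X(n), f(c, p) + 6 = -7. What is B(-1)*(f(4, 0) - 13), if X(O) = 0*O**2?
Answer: 26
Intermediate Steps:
X(O) = 0
f(c, p) = -13 (f(c, p) = -6 - 7 = -13)
B(n) = n (B(n) = n + 0 = n)
B(-1)*(f(4, 0) - 13) = -(-13 - 13) = -1*(-26) = 26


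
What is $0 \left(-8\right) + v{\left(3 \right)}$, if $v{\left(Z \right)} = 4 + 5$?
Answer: $9$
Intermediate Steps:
$v{\left(Z \right)} = 9$
$0 \left(-8\right) + v{\left(3 \right)} = 0 \left(-8\right) + 9 = 0 + 9 = 9$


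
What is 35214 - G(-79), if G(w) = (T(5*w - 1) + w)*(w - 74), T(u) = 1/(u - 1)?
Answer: 9181266/397 ≈ 23127.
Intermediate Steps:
T(u) = 1/(-1 + u)
G(w) = (-74 + w)*(w + 1/(-2 + 5*w)) (G(w) = (1/(-1 + (5*w - 1)) + w)*(w - 74) = (1/(-1 + (-1 + 5*w)) + w)*(-74 + w) = (1/(-2 + 5*w) + w)*(-74 + w) = (w + 1/(-2 + 5*w))*(-74 + w) = (-74 + w)*(w + 1/(-2 + 5*w)))
35214 - G(-79) = 35214 - (-74 - 79 - 79*(-74 - 79)*(-2 + 5*(-79)))/(-2 + 5*(-79)) = 35214 - (-74 - 79 - 79*(-153)*(-2 - 395))/(-2 - 395) = 35214 - (-74 - 79 - 79*(-153)*(-397))/(-397) = 35214 - (-1)*(-74 - 79 - 4798539)/397 = 35214 - (-1)*(-4798692)/397 = 35214 - 1*4798692/397 = 35214 - 4798692/397 = 9181266/397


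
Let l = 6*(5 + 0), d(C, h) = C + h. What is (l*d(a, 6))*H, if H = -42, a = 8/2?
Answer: -12600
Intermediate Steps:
a = 4 (a = 8*(½) = 4)
l = 30 (l = 6*5 = 30)
(l*d(a, 6))*H = (30*(4 + 6))*(-42) = (30*10)*(-42) = 300*(-42) = -12600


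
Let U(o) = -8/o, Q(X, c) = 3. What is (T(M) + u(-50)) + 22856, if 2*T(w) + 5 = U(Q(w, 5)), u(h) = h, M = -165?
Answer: 136813/6 ≈ 22802.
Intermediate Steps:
T(w) = -23/6 (T(w) = -5/2 + (-8/3)/2 = -5/2 + (-8*1/3)/2 = -5/2 + (1/2)*(-8/3) = -5/2 - 4/3 = -23/6)
(T(M) + u(-50)) + 22856 = (-23/6 - 50) + 22856 = -323/6 + 22856 = 136813/6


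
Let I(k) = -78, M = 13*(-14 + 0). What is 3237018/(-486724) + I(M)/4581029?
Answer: -7414455647997/1114848379498 ≈ -6.6506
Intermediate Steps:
M = -182 (M = 13*(-14) = -182)
3237018/(-486724) + I(M)/4581029 = 3237018/(-486724) - 78/4581029 = 3237018*(-1/486724) - 78*1/4581029 = -1618509/243362 - 78/4581029 = -7414455647997/1114848379498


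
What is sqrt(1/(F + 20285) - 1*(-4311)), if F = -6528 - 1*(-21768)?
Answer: 2*sqrt(1110325001)/1015 ≈ 65.658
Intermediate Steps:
F = 15240 (F = -6528 + 21768 = 15240)
sqrt(1/(F + 20285) - 1*(-4311)) = sqrt(1/(15240 + 20285) - 1*(-4311)) = sqrt(1/35525 + 4311) = sqrt(153148276/35525) = 2*sqrt(1110325001)/1015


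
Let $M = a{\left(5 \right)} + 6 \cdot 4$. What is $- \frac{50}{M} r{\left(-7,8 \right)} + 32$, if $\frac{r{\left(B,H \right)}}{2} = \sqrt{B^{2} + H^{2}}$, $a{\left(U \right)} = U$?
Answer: $32 - \frac{100 \sqrt{113}}{29} \approx -4.6557$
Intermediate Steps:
$M = 29$ ($M = 5 + 6 \cdot 4 = 5 + 24 = 29$)
$r{\left(B,H \right)} = 2 \sqrt{B^{2} + H^{2}}$
$- \frac{50}{M} r{\left(-7,8 \right)} + 32 = - \frac{50}{29} \cdot 2 \sqrt{\left(-7\right)^{2} + 8^{2}} + 32 = \left(-50\right) \frac{1}{29} \cdot 2 \sqrt{49 + 64} + 32 = - \frac{50 \cdot 2 \sqrt{113}}{29} + 32 = - \frac{100 \sqrt{113}}{29} + 32 = 32 - \frac{100 \sqrt{113}}{29}$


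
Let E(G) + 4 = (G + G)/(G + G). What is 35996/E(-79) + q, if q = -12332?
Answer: -72992/3 ≈ -24331.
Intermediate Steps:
E(G) = -3 (E(G) = -4 + (G + G)/(G + G) = -4 + (2*G)/((2*G)) = -4 + (2*G)*(1/(2*G)) = -4 + 1 = -3)
35996/E(-79) + q = 35996/(-3) - 12332 = 35996*(-1/3) - 12332 = -35996/3 - 12332 = -72992/3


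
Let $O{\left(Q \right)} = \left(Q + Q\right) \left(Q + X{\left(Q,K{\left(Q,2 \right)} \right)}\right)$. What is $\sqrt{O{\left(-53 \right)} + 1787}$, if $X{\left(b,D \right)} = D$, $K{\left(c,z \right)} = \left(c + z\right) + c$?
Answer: $\sqrt{18429} \approx 135.75$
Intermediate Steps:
$K{\left(c,z \right)} = z + 2 c$
$O{\left(Q \right)} = 2 Q \left(2 + 3 Q\right)$ ($O{\left(Q \right)} = \left(Q + Q\right) \left(Q + \left(2 + 2 Q\right)\right) = 2 Q \left(2 + 3 Q\right)$)
$\sqrt{O{\left(-53 \right)} + 1787} = \sqrt{2 \left(-53\right) \left(2 + 3 \left(-53\right)\right) + 1787} = \sqrt{2 \left(-53\right) \left(2 - 159\right) + 1787} = \sqrt{2 \left(-53\right) \left(-157\right) + 1787} = \sqrt{16642 + 1787} = \sqrt{18429}$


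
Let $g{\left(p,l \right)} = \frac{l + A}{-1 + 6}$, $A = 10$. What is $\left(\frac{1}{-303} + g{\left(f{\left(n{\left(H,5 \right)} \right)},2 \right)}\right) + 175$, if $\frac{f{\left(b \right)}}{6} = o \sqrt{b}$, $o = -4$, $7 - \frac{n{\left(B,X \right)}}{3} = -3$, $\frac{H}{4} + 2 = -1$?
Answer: $\frac{268756}{1515} \approx 177.4$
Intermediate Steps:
$H = -12$ ($H = -8 + 4 \left(-1\right) = -8 - 4 = -12$)
$n{\left(B,X \right)} = 30$ ($n{\left(B,X \right)} = 21 - -9 = 21 + 9 = 30$)
$f{\left(b \right)} = - 24 \sqrt{b}$ ($f{\left(b \right)} = 6 \left(- 4 \sqrt{b}\right) = - 24 \sqrt{b}$)
$g{\left(p,l \right)} = 2 + \frac{l}{5}$ ($g{\left(p,l \right)} = \frac{l + 10}{-1 + 6} = \frac{10 + l}{5} = \left(10 + l\right) \frac{1}{5} = 2 + \frac{l}{5}$)
$\left(\frac{1}{-303} + g{\left(f{\left(n{\left(H,5 \right)} \right)},2 \right)}\right) + 175 = \left(\frac{1}{-303} + \left(2 + \frac{1}{5} \cdot 2\right)\right) + 175 = \left(- \frac{1}{303} + \left(2 + \frac{2}{5}\right)\right) + 175 = \left(- \frac{1}{303} + \frac{12}{5}\right) + 175 = \frac{3631}{1515} + 175 = \frac{268756}{1515}$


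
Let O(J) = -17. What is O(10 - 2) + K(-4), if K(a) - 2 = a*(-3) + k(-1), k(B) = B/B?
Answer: -2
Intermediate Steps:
k(B) = 1
K(a) = 3 - 3*a (K(a) = 2 + (a*(-3) + 1) = 2 + (-3*a + 1) = 2 + (1 - 3*a) = 3 - 3*a)
O(10 - 2) + K(-4) = -17 + (3 - 3*(-4)) = -17 + (3 + 12) = -17 + 15 = -2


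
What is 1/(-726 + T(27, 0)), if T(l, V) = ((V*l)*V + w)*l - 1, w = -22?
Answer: -1/1321 ≈ -0.00075700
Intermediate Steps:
T(l, V) = -1 + l*(-22 + l*V**2) (T(l, V) = ((V*l)*V - 22)*l - 1 = (l*V**2 - 22)*l - 1 = (-22 + l*V**2)*l - 1 = l*(-22 + l*V**2) - 1 = -1 + l*(-22 + l*V**2))
1/(-726 + T(27, 0)) = 1/(-726 + (-1 - 22*27 + 0**2*27**2)) = 1/(-726 + (-1 - 594 + 0*729)) = 1/(-726 + (-1 - 594 + 0)) = 1/(-726 - 595) = 1/(-1321) = -1/1321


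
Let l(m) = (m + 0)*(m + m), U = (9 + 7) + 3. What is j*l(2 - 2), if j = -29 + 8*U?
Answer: 0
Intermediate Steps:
U = 19 (U = 16 + 3 = 19)
j = 123 (j = -29 + 8*19 = -29 + 152 = 123)
l(m) = 2*m² (l(m) = m*(2*m) = 2*m²)
j*l(2 - 2) = 123*(2*(2 - 2)²) = 123*(2*0²) = 123*(2*0) = 123*0 = 0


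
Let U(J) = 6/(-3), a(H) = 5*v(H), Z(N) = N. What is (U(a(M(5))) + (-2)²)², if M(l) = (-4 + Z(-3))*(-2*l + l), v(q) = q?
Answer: 4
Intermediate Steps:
M(l) = 7*l (M(l) = (-4 - 3)*(-2*l + l) = -(-7)*l = 7*l)
a(H) = 5*H
U(J) = -2 (U(J) = 6*(-⅓) = -2)
(U(a(M(5))) + (-2)²)² = (-2 + (-2)²)² = (-2 + 4)² = 2² = 4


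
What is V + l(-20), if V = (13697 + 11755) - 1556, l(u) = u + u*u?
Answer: 24276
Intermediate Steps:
l(u) = u + u²
V = 23896 (V = 25452 - 1556 = 23896)
V + l(-20) = 23896 - 20*(1 - 20) = 23896 - 20*(-19) = 23896 + 380 = 24276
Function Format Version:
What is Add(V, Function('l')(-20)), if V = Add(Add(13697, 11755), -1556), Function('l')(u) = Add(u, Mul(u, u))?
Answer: 24276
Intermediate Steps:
Function('l')(u) = Add(u, Pow(u, 2))
V = 23896 (V = Add(25452, -1556) = 23896)
Add(V, Function('l')(-20)) = Add(23896, Mul(-20, Add(1, -20))) = Add(23896, Mul(-20, -19)) = Add(23896, 380) = 24276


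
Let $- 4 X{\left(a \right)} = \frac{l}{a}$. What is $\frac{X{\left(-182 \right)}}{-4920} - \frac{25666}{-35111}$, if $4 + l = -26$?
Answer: $\frac{3064350183}{4191972512} \approx 0.731$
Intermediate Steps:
$l = -30$ ($l = -4 - 26 = -30$)
$X{\left(a \right)} = \frac{15}{2 a}$ ($X{\left(a \right)} = - \frac{\left(-30\right) \frac{1}{a}}{4} = \frac{15}{2 a}$)
$\frac{X{\left(-182 \right)}}{-4920} - \frac{25666}{-35111} = \frac{\frac{15}{2} \frac{1}{-182}}{-4920} - \frac{25666}{-35111} = \frac{15}{2} \left(- \frac{1}{182}\right) \left(- \frac{1}{4920}\right) - - \frac{25666}{35111} = \left(- \frac{15}{364}\right) \left(- \frac{1}{4920}\right) + \frac{25666}{35111} = \frac{1}{119392} + \frac{25666}{35111} = \frac{3064350183}{4191972512}$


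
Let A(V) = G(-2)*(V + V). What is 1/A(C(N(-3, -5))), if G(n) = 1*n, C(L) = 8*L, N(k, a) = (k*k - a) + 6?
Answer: -1/640 ≈ -0.0015625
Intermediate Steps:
N(k, a) = 6 + k**2 - a (N(k, a) = (k**2 - a) + 6 = 6 + k**2 - a)
G(n) = n
A(V) = -4*V (A(V) = -2*(V + V) = -4*V)
1/A(C(N(-3, -5))) = 1/(-32*(6 + (-3)**2 - 1*(-5))) = 1/(-32*(6 + 9 + 5)) = 1/(-32*20) = 1/(-4*160) = 1/(-640) = -1/640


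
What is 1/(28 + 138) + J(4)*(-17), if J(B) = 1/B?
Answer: -1409/332 ≈ -4.2440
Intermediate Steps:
1/(28 + 138) + J(4)*(-17) = 1/(28 + 138) - 17/4 = 1/166 + (¼)*(-17) = 1/166 - 17/4 = -1409/332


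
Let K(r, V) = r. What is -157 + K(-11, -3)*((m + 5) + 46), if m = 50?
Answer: -1268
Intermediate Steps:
-157 + K(-11, -3)*((m + 5) + 46) = -157 - 11*((50 + 5) + 46) = -157 - 11*(55 + 46) = -157 - 11*101 = -157 - 1111 = -1268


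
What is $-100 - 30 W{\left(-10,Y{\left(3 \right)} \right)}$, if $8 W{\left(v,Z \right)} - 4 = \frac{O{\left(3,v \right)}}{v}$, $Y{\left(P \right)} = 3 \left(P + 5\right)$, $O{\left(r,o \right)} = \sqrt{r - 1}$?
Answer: $-115 + \frac{3 \sqrt{2}}{8} \approx -114.47$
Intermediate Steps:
$O{\left(r,o \right)} = \sqrt{-1 + r}$
$Y{\left(P \right)} = 15 + 3 P$ ($Y{\left(P \right)} = 3 \left(5 + P\right) = 15 + 3 P$)
$W{\left(v,Z \right)} = \frac{1}{2} + \frac{\sqrt{2}}{8 v}$ ($W{\left(v,Z \right)} = \frac{1}{2} + \frac{\sqrt{-1 + 3} \frac{1}{v}}{8} = \frac{1}{2} + \frac{\sqrt{2} \frac{1}{v}}{8} = \frac{1}{2} + \frac{\sqrt{2}}{8 v}$)
$-100 - 30 W{\left(-10,Y{\left(3 \right)} \right)} = -100 - 30 \frac{\sqrt{2} + 4 \left(-10\right)}{8 \left(-10\right)} = -100 - 30 \cdot \frac{1}{8} \left(- \frac{1}{10}\right) \left(\sqrt{2} - 40\right) = -100 - 30 \cdot \frac{1}{8} \left(- \frac{1}{10}\right) \left(-40 + \sqrt{2}\right) = -100 - 30 \left(\frac{1}{2} - \frac{\sqrt{2}}{80}\right) = -100 - \left(15 - \frac{3 \sqrt{2}}{8}\right) = -115 + \frac{3 \sqrt{2}}{8}$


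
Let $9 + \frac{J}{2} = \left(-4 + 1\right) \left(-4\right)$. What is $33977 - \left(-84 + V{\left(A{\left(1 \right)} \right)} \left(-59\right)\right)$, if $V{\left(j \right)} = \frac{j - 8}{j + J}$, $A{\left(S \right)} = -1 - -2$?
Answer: $34002$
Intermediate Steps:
$A{\left(S \right)} = 1$ ($A{\left(S \right)} = -1 + 2 = 1$)
$J = 6$ ($J = -18 + 2 \left(-4 + 1\right) \left(-4\right) = -18 + 2 \left(\left(-3\right) \left(-4\right)\right) = -18 + 2 \cdot 12 = -18 + 24 = 6$)
$V{\left(j \right)} = \frac{-8 + j}{6 + j}$ ($V{\left(j \right)} = \frac{j - 8}{j + 6} = \frac{-8 + j}{6 + j}$)
$33977 - \left(-84 + V{\left(A{\left(1 \right)} \right)} \left(-59\right)\right) = 33977 - \left(-84 + \frac{-8 + 1}{6 + 1} \left(-59\right)\right) = 33977 - \left(-84 + \frac{1}{7} \left(-7\right) \left(-59\right)\right) = 33977 - \left(-84 - -59\right) = 33977 - \left(-84 + 59\right) = 33977 - -25 = 33977 + 25 = 34002$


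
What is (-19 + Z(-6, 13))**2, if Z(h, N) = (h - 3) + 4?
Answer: 576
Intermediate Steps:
Z(h, N) = 1 + h (Z(h, N) = (-3 + h) + 4 = 1 + h)
(-19 + Z(-6, 13))**2 = (-19 + (1 - 6))**2 = (-19 - 5)**2 = (-24)**2 = 576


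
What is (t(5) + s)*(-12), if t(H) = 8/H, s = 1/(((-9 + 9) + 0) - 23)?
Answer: -2148/115 ≈ -18.678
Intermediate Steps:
s = -1/23 (s = 1/((0 + 0) - 23) = 1/(0 - 23) = 1/(-23) = -1/23 ≈ -0.043478)
(t(5) + s)*(-12) = (8/5 - 1/23)*(-12) = (179/115)*(-12) = -2148/115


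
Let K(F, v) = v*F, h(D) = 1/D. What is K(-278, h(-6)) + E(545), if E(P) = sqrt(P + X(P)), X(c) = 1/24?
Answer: 139/3 + sqrt(78486)/12 ≈ 69.679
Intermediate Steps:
X(c) = 1/24
K(F, v) = F*v
E(P) = sqrt(1/24 + P) (E(P) = sqrt(P + 1/24) = sqrt(1/24 + P))
K(-278, h(-6)) + E(545) = -278/(-6) + sqrt(6 + 144*545)/12 = -278*(-1/6) + sqrt(6 + 78480)/12 = 139/3 + sqrt(78486)/12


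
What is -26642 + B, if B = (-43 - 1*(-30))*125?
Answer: -28267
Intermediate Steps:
B = -1625 (B = (-43 + 30)*125 = -13*125 = -1625)
-26642 + B = -26642 - 1625 = -28267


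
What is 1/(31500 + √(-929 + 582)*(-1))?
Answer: 31500/992250347 + I*√347/992250347 ≈ 3.1746e-5 + 1.8773e-8*I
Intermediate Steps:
1/(31500 + √(-929 + 582)*(-1)) = 1/(31500 + √(-347)*(-1)) = 1/(31500 + (I*√347)*(-1)) = 1/(31500 - I*√347)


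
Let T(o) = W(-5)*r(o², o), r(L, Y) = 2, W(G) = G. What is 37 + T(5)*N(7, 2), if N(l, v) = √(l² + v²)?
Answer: 37 - 10*√53 ≈ -35.801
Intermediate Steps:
T(o) = -10 (T(o) = -5*2 = -10)
37 + T(5)*N(7, 2) = 37 - 10*√(7² + 2²) = 37 - 10*√(49 + 4) = 37 - 10*√53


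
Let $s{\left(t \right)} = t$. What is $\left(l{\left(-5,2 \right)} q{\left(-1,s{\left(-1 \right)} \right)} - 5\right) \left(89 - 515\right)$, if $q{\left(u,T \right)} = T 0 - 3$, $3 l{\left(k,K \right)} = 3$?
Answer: $3408$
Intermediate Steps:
$l{\left(k,K \right)} = 1$ ($l{\left(k,K \right)} = \frac{1}{3} \cdot 3 = 1$)
$q{\left(u,T \right)} = -3$ ($q{\left(u,T \right)} = 0 - 3 = -3$)
$\left(l{\left(-5,2 \right)} q{\left(-1,s{\left(-1 \right)} \right)} - 5\right) \left(89 - 515\right) = \left(1 \left(-3\right) - 5\right) \left(89 - 515\right) = \left(-3 - 5\right) \left(-426\right) = \left(-8\right) \left(-426\right) = 3408$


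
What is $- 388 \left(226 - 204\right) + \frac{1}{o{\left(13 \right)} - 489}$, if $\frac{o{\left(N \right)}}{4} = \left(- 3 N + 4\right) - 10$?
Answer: $- \frac{5710585}{669} \approx -8536.0$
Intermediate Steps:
$o{\left(N \right)} = -24 - 12 N$ ($o{\left(N \right)} = 4 \left(\left(- 3 N + 4\right) - 10\right) = 4 \left(\left(4 - 3 N\right) - 10\right) = 4 \left(-6 - 3 N\right) = -24 - 12 N$)
$- 388 \left(226 - 204\right) + \frac{1}{o{\left(13 \right)} - 489} = - 388 \left(226 - 204\right) + \frac{1}{\left(-24 - 156\right) - 489} = \left(-388\right) 22 + \frac{1}{-180 - 489} = -8536 + \frac{1}{-669} = -8536 - \frac{1}{669} = - \frac{5710585}{669}$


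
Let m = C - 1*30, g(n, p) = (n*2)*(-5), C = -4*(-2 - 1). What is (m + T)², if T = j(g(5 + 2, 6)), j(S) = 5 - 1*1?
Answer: 196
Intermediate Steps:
C = 12 (C = -4*(-3) = 12)
g(n, p) = -10*n (g(n, p) = (2*n)*(-5) = -10*n)
j(S) = 4 (j(S) = 5 - 1 = 4)
m = -18 (m = 12 - 1*30 = 12 - 30 = -18)
T = 4
(m + T)² = (-18 + 4)² = (-14)² = 196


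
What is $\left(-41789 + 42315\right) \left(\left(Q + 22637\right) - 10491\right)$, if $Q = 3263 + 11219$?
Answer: $14006328$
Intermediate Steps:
$Q = 14482$
$\left(-41789 + 42315\right) \left(\left(Q + 22637\right) - 10491\right) = \left(-41789 + 42315\right) \left(\left(14482 + 22637\right) - 10491\right) = 526 \left(37119 - 10491\right) = 526 \cdot 26628 = 14006328$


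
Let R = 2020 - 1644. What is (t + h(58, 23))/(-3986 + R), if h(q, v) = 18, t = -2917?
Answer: 2899/3610 ≈ 0.80305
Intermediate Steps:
R = 376
(t + h(58, 23))/(-3986 + R) = (-2917 + 18)/(-3986 + 376) = -2899/(-3610) = -2899*(-1/3610) = 2899/3610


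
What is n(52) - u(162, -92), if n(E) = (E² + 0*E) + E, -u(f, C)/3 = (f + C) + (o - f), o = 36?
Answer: 2588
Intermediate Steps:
u(f, C) = -108 - 3*C (u(f, C) = -3*((f + C) + (36 - f)) = -3*((C + f) + (36 - f)) = -3*(36 + C) = -108 - 3*C)
n(E) = E + E² (n(E) = (E² + 0) + E = E² + E = E + E²)
n(52) - u(162, -92) = 52*(1 + 52) - (-108 - 3*(-92)) = 52*53 - (-108 + 276) = 2756 - 1*168 = 2756 - 168 = 2588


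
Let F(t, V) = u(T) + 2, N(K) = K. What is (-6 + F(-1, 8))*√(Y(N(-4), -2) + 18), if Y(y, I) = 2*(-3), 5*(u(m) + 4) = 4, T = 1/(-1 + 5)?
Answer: -72*√3/5 ≈ -24.942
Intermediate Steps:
T = ¼ (T = 1/4 = ¼ ≈ 0.25000)
u(m) = -16/5 (u(m) = -4 + (⅕)*4 = -4 + ⅘ = -16/5)
Y(y, I) = -6
F(t, V) = -6/5 (F(t, V) = -16/5 + 2 = -6/5)
(-6 + F(-1, 8))*√(Y(N(-4), -2) + 18) = (-6 - 6/5)*√(-6 + 18) = -72*√3/5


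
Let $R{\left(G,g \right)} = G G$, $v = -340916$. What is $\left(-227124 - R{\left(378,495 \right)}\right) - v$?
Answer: $-29092$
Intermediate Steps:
$R{\left(G,g \right)} = G^{2}$
$\left(-227124 - R{\left(378,495 \right)}\right) - v = \left(-227124 - 378^{2}\right) - -340916 = \left(-227124 - 142884\right) + 340916 = -370008 + 340916 = -29092$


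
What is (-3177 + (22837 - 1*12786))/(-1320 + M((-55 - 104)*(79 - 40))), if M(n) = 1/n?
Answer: -42625674/8185321 ≈ -5.2076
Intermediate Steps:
(-3177 + (22837 - 1*12786))/(-1320 + M((-55 - 104)*(79 - 40))) = (-3177 + (22837 - 1*12786))/(-1320 + 1/((-55 - 104)*(79 - 40))) = (-3177 + (22837 - 12786))/(-1320 + 1/(-159*39)) = (-3177 + 10051)/(-1320 + 1/(-6201)) = 6874/(-1320 - 1/6201) = 6874/(-8185321/6201) = 6874*(-6201/8185321) = -42625674/8185321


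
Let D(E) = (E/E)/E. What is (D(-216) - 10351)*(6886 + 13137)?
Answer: -44767763791/216 ≈ -2.0726e+8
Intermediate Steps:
D(E) = 1/E
(D(-216) - 10351)*(6886 + 13137) = (1/(-216) - 10351)*(6886 + 13137) = (-1/216 - 10351)*20023 = -2235817/216*20023 = -44767763791/216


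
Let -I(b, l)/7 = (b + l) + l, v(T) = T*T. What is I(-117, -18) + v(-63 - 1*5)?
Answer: 5695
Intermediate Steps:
v(T) = T²
I(b, l) = -14*l - 7*b (I(b, l) = -7*((b + l) + l) = -7*(b + 2*l) = -14*l - 7*b)
I(-117, -18) + v(-63 - 1*5) = (-14*(-18) - 7*(-117)) + (-63 - 1*5)² = (252 + 819) + (-63 - 5)² = 1071 + (-68)² = 1071 + 4624 = 5695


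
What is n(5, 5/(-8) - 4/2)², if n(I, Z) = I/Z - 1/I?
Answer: 48841/11025 ≈ 4.4300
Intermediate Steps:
n(I, Z) = -1/I + I/Z
n(5, 5/(-8) - 4/2)² = (-1/5 + 5/(5/(-8) - 4/2))² = (-1*⅕ + 5/(5*(-⅛) - 4*½))² = (-⅕ + 5/(-5/8 - 2))² = (-⅕ + 5/(-21/8))² = (-⅕ + 5*(-8/21))² = (-⅕ - 40/21)² = (-221/105)² = 48841/11025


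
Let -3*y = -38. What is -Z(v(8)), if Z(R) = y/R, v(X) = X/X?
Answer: -38/3 ≈ -12.667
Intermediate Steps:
y = 38/3 (y = -⅓*(-38) = 38/3 ≈ 12.667)
v(X) = 1
Z(R) = 38/(3*R)
-Z(v(8)) = -38/(3*1) = -38/3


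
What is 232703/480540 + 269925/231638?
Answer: 91806308507/55655662260 ≈ 1.6495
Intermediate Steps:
232703/480540 + 269925/231638 = 91806308507/55655662260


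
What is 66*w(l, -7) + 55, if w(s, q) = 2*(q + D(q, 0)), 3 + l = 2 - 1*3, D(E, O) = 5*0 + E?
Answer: -1793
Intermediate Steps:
D(E, O) = E (D(E, O) = 0 + E = E)
l = -4 (l = -3 + (2 - 1*3) = -3 + (2 - 3) = -3 - 1 = -4)
w(s, q) = 4*q (w(s, q) = 2*(q + q) = 2*(2*q) = 4*q)
66*w(l, -7) + 55 = 66*(4*(-7)) + 55 = 66*(-28) + 55 = -1848 + 55 = -1793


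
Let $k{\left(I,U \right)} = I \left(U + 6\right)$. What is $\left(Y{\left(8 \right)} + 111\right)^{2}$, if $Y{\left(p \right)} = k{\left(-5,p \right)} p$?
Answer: $201601$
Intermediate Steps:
$k{\left(I,U \right)} = I \left(6 + U\right)$
$Y{\left(p \right)} = p \left(-30 - 5 p\right)$ ($Y{\left(p \right)} = - 5 \left(6 + p\right) p = \left(-30 - 5 p\right) p = p \left(-30 - 5 p\right)$)
$\left(Y{\left(8 \right)} + 111\right)^{2} = \left(5 \cdot 8 \left(-6 - 8\right) + 111\right)^{2} = \left(5 \cdot 8 \left(-14\right) + 111\right)^{2} = \left(-560 + 111\right)^{2} = \left(-449\right)^{2} = 201601$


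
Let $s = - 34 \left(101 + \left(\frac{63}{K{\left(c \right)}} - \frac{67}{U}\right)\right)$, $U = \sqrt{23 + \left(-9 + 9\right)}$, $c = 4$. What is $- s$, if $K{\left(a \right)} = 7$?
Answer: $3740 - \frac{2278 \sqrt{23}}{23} \approx 3265.0$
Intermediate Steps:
$U = \sqrt{23}$ ($U = \sqrt{23 + 0} = \sqrt{23} \approx 4.7958$)
$s = -3740 + \frac{2278 \sqrt{23}}{23}$ ($s = - 34 \left(101 + \left(\frac{63}{7} - \frac{67}{\sqrt{23}}\right)\right) = - 34 \left(101 + \left(63 \cdot \frac{1}{7} - 67 \frac{\sqrt{23}}{23}\right)\right) = - 34 \left(101 + \left(9 - \frac{67 \sqrt{23}}{23}\right)\right) = - 34 \left(110 - \frac{67 \sqrt{23}}{23}\right) = -3740 + \frac{2278 \sqrt{23}}{23} \approx -3265.0$)
$- s = - (-3740 + \frac{2278 \sqrt{23}}{23}) = 3740 - \frac{2278 \sqrt{23}}{23}$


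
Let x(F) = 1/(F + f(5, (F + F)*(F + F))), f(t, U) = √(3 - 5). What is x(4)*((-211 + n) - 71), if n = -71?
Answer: -706/9 + 353*I*√2/18 ≈ -78.444 + 27.734*I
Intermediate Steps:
f(t, U) = I*√2 (f(t, U) = √(-2) = I*√2)
x(F) = 1/(F + I*√2)
x(4)*((-211 + n) - 71) = ((-211 - 71) - 71)/(4 + I*√2) = (-282 - 71)/(4 + I*√2) = -353/(4 + I*√2)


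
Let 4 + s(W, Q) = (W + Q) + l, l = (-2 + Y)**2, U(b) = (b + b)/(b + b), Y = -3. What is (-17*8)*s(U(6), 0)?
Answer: -2992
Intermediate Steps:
U(b) = 1 (U(b) = (2*b)/((2*b)) = (2*b)*(1/(2*b)) = 1)
l = 25 (l = (-2 - 3)**2 = (-5)**2 = 25)
s(W, Q) = 21 + Q + W (s(W, Q) = -4 + ((W + Q) + 25) = -4 + ((Q + W) + 25) = -4 + (25 + Q + W) = 21 + Q + W)
(-17*8)*s(U(6), 0) = (-17*8)*(21 + 0 + 1) = -136*22 = -2992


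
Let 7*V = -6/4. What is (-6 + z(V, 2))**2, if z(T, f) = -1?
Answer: 49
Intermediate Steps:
V = -3/14 (V = (-6/4)/7 = (-6*1/4)/7 = (1/7)*(-3/2) = -3/14 ≈ -0.21429)
(-6 + z(V, 2))**2 = (-6 - 1)**2 = (-7)**2 = 49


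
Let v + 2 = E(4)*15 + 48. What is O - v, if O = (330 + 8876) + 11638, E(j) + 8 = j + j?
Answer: 20798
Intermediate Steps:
E(j) = -8 + 2*j (E(j) = -8 + (j + j) = -8 + 2*j)
O = 20844 (O = 9206 + 11638 = 20844)
v = 46 (v = -2 + ((-8 + 2*4)*15 + 48) = -2 + ((-8 + 8)*15 + 48) = -2 + (0*15 + 48) = -2 + (0 + 48) = -2 + 48 = 46)
O - v = 20844 - 1*46 = 20844 - 46 = 20798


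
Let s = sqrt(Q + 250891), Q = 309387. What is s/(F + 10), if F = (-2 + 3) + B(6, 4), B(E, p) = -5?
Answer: sqrt(560278)/6 ≈ 124.75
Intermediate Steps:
F = -4 (F = (-2 + 3) - 5 = 1 - 5 = -4)
s = sqrt(560278) (s = sqrt(309387 + 250891) = sqrt(560278) ≈ 748.52)
s/(F + 10) = sqrt(560278)/(-4 + 10) = sqrt(560278)/6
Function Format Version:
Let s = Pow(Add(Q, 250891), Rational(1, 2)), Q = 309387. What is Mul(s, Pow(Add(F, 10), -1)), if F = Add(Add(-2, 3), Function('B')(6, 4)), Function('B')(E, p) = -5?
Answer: Mul(Rational(1, 6), Pow(560278, Rational(1, 2))) ≈ 124.75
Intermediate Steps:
F = -4 (F = Add(Add(-2, 3), -5) = Add(1, -5) = -4)
s = Pow(560278, Rational(1, 2)) (s = Pow(Add(309387, 250891), Rational(1, 2)) = Pow(560278, Rational(1, 2)) ≈ 748.52)
Mul(s, Pow(Add(F, 10), -1)) = Mul(Pow(560278, Rational(1, 2)), Pow(Add(-4, 10), -1)) = Mul(Pow(560278, Rational(1, 2)), Pow(6, -1)) = Mul(Pow(560278, Rational(1, 2)), Rational(1, 6)) = Mul(Rational(1, 6), Pow(560278, Rational(1, 2)))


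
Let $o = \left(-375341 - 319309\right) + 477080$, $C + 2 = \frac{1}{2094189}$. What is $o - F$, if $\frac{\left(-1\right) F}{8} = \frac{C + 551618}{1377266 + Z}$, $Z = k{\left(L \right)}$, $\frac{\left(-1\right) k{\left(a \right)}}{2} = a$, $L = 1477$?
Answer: $- \frac{78271530837546545}{359758634121} \approx -2.1757 \cdot 10^{5}$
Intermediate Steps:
$k{\left(a \right)} = - 2 a$
$Z = -2954$ ($Z = \left(-2\right) 1477 = -2954$)
$C = - \frac{4188377}{2094189}$ ($C = -2 + \frac{1}{2094189} = - \frac{4188377}{2094189} \approx -2.0$)
$F = - \frac{1155188159425}{359758634121}$ ($F = - 8 \frac{- \frac{4188377}{2094189} + 551618}{1377266 - 2954} = - 8 \frac{1155188159425}{2094189 \cdot 1374312} = - 8 \cdot \frac{1155188159425}{2094189} \cdot \frac{1}{1374312} = \left(-8\right) \frac{1155188159425}{2878069072968} = - \frac{1155188159425}{359758634121} \approx -3.211$)
$o = -217570$ ($o = -694650 + 477080 = -217570$)
$o - F = -217570 - - \frac{1155188159425}{359758634121} = -217570 + \frac{1155188159425}{359758634121} = - \frac{78271530837546545}{359758634121}$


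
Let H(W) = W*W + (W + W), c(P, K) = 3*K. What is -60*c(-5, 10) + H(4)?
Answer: -1776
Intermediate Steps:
H(W) = W**2 + 2*W
-60*c(-5, 10) + H(4) = -180*10 + 4*(2 + 4) = -60*30 + 4*6 = -1800 + 24 = -1776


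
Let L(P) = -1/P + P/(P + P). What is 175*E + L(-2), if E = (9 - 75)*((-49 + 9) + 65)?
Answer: -288749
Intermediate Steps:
L(P) = ½ - 1/P (L(P) = -1/P + P/((2*P)) = -1/P + P*(1/(2*P)) = -1/P + ½ = ½ - 1/P)
E = -1650 (E = -66*(-40 + 65) = -66*25 = -1650)
175*E + L(-2) = 175*(-1650) + (½)*(-2 - 2)/(-2) = -288750 + (½)*(-½)*(-4) = -288750 + 1 = -288749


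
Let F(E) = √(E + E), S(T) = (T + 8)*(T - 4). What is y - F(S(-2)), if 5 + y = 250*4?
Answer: 995 - 6*I*√2 ≈ 995.0 - 8.4853*I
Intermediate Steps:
y = 995 (y = -5 + 250*4 = -5 + 1000 = 995)
S(T) = (-4 + T)*(8 + T) (S(T) = (8 + T)*(-4 + T) = (-4 + T)*(8 + T))
F(E) = √2*√E (F(E) = √(2*E) = √2*√E)
y - F(S(-2)) = 995 - √2*√(-32 + (-2)² + 4*(-2)) = 995 - √2*√(-32 + 4 - 8) = 995 - √2*√(-36) = 995 - √2*6*I = 995 - 6*I*√2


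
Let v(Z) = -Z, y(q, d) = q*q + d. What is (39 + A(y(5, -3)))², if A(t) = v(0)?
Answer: 1521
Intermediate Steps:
y(q, d) = d + q² (y(q, d) = q² + d = d + q²)
A(t) = 0 (A(t) = -1*0 = 0)
(39 + A(y(5, -3)))² = (39 + 0)² = 39² = 1521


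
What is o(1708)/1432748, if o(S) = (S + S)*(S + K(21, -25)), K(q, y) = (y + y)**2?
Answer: 3593632/358187 ≈ 10.033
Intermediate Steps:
K(q, y) = 4*y**2 (K(q, y) = (2*y)**2 = 4*y**2)
o(S) = 2*S*(2500 + S) (o(S) = (S + S)*(S + 4*(-25)**2) = (2*S)*(S + 4*625) = (2*S)*(S + 2500) = (2*S)*(2500 + S) = 2*S*(2500 + S))
o(1708)/1432748 = (2*1708*(2500 + 1708))/1432748 = (2*1708*4208)*(1/1432748) = 14374528*(1/1432748) = 3593632/358187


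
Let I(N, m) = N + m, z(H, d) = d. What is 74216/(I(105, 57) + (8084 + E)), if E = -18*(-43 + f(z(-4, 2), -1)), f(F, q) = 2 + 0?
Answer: 9277/1123 ≈ 8.2609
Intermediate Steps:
f(F, q) = 2
E = 738 (E = -18*(-43 + 2) = -18*(-41) = 738)
74216/(I(105, 57) + (8084 + E)) = 74216/((105 + 57) + (8084 + 738)) = 74216/(162 + 8822) = 74216/8984 = 74216*(1/8984) = 9277/1123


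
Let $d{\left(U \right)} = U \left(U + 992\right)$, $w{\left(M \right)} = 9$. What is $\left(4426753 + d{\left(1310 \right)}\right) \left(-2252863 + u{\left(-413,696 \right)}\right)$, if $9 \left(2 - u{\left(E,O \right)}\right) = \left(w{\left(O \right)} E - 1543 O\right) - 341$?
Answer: $- \frac{47625637670533}{3} \approx -1.5875 \cdot 10^{13}$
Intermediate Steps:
$d{\left(U \right)} = U \left(992 + U\right)$
$u{\left(E,O \right)} = \frac{359}{9} - E + \frac{1543 O}{9}$ ($u{\left(E,O \right)} = 2 - \frac{\left(9 E - 1543 O\right) - 341}{9} = 2 - \frac{\left(- 1543 O + 9 E\right) - 341}{9} = 2 - \frac{-341 - 1543 O + 9 E}{9} = 2 + \left(\frac{341}{9} - E + \frac{1543 O}{9}\right) = \frac{359}{9} - E + \frac{1543 O}{9}$)
$\left(4426753 + d{\left(1310 \right)}\right) \left(-2252863 + u{\left(-413,696 \right)}\right) = \left(4426753 + 1310 \left(992 + 1310\right)\right) \left(-2252863 + \left(\frac{359}{9} - -413 + \frac{1543}{9} \cdot 696\right)\right) = \left(4426753 + 1310 \cdot 2302\right) \left(-2252863 + \left(\frac{359}{9} + 413 + \frac{357976}{3}\right)\right) = \left(4426753 + 3015620\right) \left(-2252863 + \frac{1078004}{9}\right) = 7442373 \left(- \frac{19197763}{9}\right) = - \frac{47625637670533}{3}$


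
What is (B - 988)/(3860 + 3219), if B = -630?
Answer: -1618/7079 ≈ -0.22856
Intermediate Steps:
(B - 988)/(3860 + 3219) = (-630 - 988)/(3860 + 3219) = -1618/7079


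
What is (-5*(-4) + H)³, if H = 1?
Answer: 9261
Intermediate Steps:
(-5*(-4) + H)³ = (-5*(-4) + 1)³ = (20 + 1)³ = 21³ = 9261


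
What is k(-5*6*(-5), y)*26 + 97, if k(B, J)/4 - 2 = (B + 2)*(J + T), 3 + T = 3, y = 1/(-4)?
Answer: -3647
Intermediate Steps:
y = -¼ (y = 1*(-¼) = -¼ ≈ -0.25000)
T = 0 (T = -3 + 3 = 0)
k(B, J) = 8 + 4*J*(2 + B) (k(B, J) = 8 + 4*((B + 2)*(J + 0)) = 8 + 4*((2 + B)*J) = 8 + 4*(J*(2 + B)) = 8 + 4*J*(2 + B))
k(-5*6*(-5), y)*26 + 97 = (8 + 8*(-¼) + 4*(-5*6*(-5))*(-¼))*26 + 97 = (8 - 2 + 4*(-30*(-5))*(-¼))*26 + 97 = (8 - 2 + 4*150*(-¼))*26 + 97 = (8 - 2 - 150)*26 + 97 = -144*26 + 97 = -3744 + 97 = -3647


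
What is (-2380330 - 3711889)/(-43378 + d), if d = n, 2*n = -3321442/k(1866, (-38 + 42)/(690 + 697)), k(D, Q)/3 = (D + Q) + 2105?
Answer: 100663824168117/719052992681 ≈ 140.00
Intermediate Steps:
k(D, Q) = 6315 + 3*D + 3*Q (k(D, Q) = 3*((D + Q) + 2105) = 3*(2105 + D + Q) = 6315 + 3*D + 3*Q)
n = -2303420027/16523343 (n = (-3321442/(6315 + 3*1866 + 3*((-38 + 42)/(690 + 697))))/2 = (-3321442/(6315 + 5598 + 3*(4/1387)))/2 = (-3321442/(6315 + 5598 + 12/1387))/2 = (-3321442/16523343/1387)/2 = (-3321442*1387/16523343)/2 = (½)*(-4606840054/16523343) = -2303420027/16523343 ≈ -139.40)
d = -2303420027/16523343 ≈ -139.40
(-2380330 - 3711889)/(-43378 + d) = (-2380330 - 3711889)/(-43378 - 2303420027/16523343) = -6092219/(-719052992681/16523343) = -6092219*(-16523343/719052992681) = 100663824168117/719052992681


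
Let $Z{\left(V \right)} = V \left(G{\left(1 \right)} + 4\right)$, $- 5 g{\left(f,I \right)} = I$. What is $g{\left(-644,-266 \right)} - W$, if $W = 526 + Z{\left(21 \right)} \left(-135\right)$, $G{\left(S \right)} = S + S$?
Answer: $\frac{82686}{5} \approx 16537.0$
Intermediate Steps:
$g{\left(f,I \right)} = - \frac{I}{5}$
$G{\left(S \right)} = 2 S$
$Z{\left(V \right)} = 6 V$ ($Z{\left(V \right)} = V \left(2 \cdot 1 + 4\right) = V \left(2 + 4\right) = V 6 = 6 V$)
$W = -16484$ ($W = 526 + 6 \cdot 21 \left(-135\right) = 526 + 126 \left(-135\right) = 526 - 17010 = -16484$)
$g{\left(-644,-266 \right)} - W = \left(- \frac{1}{5}\right) \left(-266\right) - -16484 = \frac{266}{5} + 16484 = \frac{82686}{5}$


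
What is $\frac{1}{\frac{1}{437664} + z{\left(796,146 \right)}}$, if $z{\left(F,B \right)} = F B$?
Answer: $\frac{437664}{50863559425} \approx 8.6047 \cdot 10^{-6}$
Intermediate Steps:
$z{\left(F,B \right)} = B F$
$\frac{1}{\frac{1}{437664} + z{\left(796,146 \right)}} = \frac{1}{\frac{1}{437664} + 146 \cdot 796} = \frac{1}{\frac{1}{437664} + 116216} = \frac{1}{\frac{50863559425}{437664}} = \frac{437664}{50863559425}$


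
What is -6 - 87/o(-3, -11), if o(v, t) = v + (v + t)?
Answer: -15/17 ≈ -0.88235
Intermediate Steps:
o(v, t) = t + 2*v (o(v, t) = v + (t + v) = t + 2*v)
-6 - 87/o(-3, -11) = -6 - 87/(-11 + 2*(-3)) = -6 - 87/(-11 - 6) = -6 - 87/(-17) = -6 - 87*(-1/17) = -6 + 87/17 = -15/17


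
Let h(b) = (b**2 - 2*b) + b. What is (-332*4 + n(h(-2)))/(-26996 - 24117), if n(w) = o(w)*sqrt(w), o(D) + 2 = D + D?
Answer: 1328/51113 - 10*sqrt(6)/51113 ≈ 0.025502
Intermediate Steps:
h(b) = b**2 - b
o(D) = -2 + 2*D (o(D) = -2 + (D + D) = -2 + 2*D)
n(w) = sqrt(w)*(-2 + 2*w) (n(w) = (-2 + 2*w)*sqrt(w) = sqrt(w)*(-2 + 2*w))
(-332*4 + n(h(-2)))/(-26996 - 24117) = (-332*4 + 2*sqrt(-2*(-1 - 2))*(-1 - 2*(-1 - 2)))/(-26996 - 24117) = (-1328 + 2*sqrt(-2*(-3))*(-1 - 2*(-3)))/(-51113) = (-1328 + 2*sqrt(6)*(-1 + 6))*(-1/51113) = (-1328 + 2*sqrt(6)*5)*(-1/51113) = (-1328 + 10*sqrt(6))*(-1/51113) = 1328/51113 - 10*sqrt(6)/51113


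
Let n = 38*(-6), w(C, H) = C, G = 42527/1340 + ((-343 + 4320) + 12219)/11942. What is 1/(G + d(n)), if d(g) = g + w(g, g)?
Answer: -8001140/3383739803 ≈ -0.0023646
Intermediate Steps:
G = 264780037/8001140 (G = 42527*(1/1340) + (3977 + 12219)*(1/11942) = 42527/1340 + 16196*(1/11942) = 42527/1340 + 8098/5971 = 264780037/8001140 ≈ 33.093)
n = -228
d(g) = 2*g (d(g) = g + g = 2*g)
1/(G + d(n)) = 1/(264780037/8001140 + 2*(-228)) = 1/(264780037/8001140 - 456) = 1/(-3383739803/8001140) = -8001140/3383739803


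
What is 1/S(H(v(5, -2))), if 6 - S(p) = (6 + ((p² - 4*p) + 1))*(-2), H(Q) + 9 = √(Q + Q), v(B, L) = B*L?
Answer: I/(2*(44*√5 + 107*I)) ≈ 0.0025321 + 0.0023282*I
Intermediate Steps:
H(Q) = -9 + √2*√Q (H(Q) = -9 + √(Q + Q) = -9 + √(2*Q) = -9 + √2*√Q)
S(p) = 20 - 8*p + 2*p² (S(p) = 6 - (6 + ((p² - 4*p) + 1))*(-2) = 6 - (6 + (1 + p² - 4*p))*(-2) = 6 - (7 + p² - 4*p)*(-2) = 6 - (-14 - 2*p² + 8*p) = 6 + (14 - 8*p + 2*p²) = 20 - 8*p + 2*p²)
1/S(H(v(5, -2))) = 1/(20 - 8*(-9 + √2*√(5*(-2))) + 2*(-9 + √2*√(5*(-2)))²) = 1/(20 - 8*(-9 + √2*√(-10)) + 2*(-9 + √2*√(-10))²) = 1/(20 - 8*(-9 + √2*(I*√10)) + 2*(-9 + √2*(I*√10))²) = 1/(20 - 8*(-9 + 2*I*√5) + 2*(-9 + 2*I*√5)²) = 1/(20 + (72 - 16*I*√5) + 2*(-9 + 2*I*√5)²) = 1/(92 + 2*(-9 + 2*I*√5)² - 16*I*√5)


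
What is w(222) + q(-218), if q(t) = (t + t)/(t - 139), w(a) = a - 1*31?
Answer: 68623/357 ≈ 192.22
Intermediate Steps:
w(a) = -31 + a (w(a) = a - 31 = -31 + a)
q(t) = 2*t/(-139 + t) (q(t) = (2*t)/(-139 + t) = 2*t/(-139 + t))
w(222) + q(-218) = (-31 + 222) + 2*(-218)/(-139 - 218) = 191 + 2*(-218)/(-357) = 191 + 2*(-218)*(-1/357) = 191 + 436/357 = 68623/357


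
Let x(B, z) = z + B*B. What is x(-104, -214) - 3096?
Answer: 7506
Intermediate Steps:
x(B, z) = z + B²
x(-104, -214) - 3096 = (-214 + (-104)²) - 3096 = (-214 + 10816) - 3096 = 10602 - 3096 = 7506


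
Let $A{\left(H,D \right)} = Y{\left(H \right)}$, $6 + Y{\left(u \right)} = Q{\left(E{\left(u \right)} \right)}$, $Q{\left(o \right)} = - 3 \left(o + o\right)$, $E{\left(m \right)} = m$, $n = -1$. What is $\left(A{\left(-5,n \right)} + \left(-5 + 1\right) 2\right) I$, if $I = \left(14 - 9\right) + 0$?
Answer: $80$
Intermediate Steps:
$Q{\left(o \right)} = - 6 o$ ($Q{\left(o \right)} = - 3 \cdot 2 o = - 6 o$)
$Y{\left(u \right)} = -6 - 6 u$
$A{\left(H,D \right)} = -6 - 6 H$
$I = 5$ ($I = 5 + 0 = 5$)
$\left(A{\left(-5,n \right)} + \left(-5 + 1\right) 2\right) I = \left(\left(-6 - -30\right) + \left(-5 + 1\right) 2\right) 5 = \left(\left(-6 + 30\right) - 8\right) 5 = \left(24 - 8\right) 5 = 16 \cdot 5 = 80$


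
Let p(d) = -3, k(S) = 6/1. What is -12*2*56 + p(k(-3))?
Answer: -1347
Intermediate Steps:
k(S) = 6 (k(S) = 6*1 = 6)
-12*2*56 + p(k(-3)) = -12*2*56 - 3 = -24*56 - 3 = -1344 - 3 = -1347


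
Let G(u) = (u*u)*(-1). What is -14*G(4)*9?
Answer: 2016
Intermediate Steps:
G(u) = -u² (G(u) = u²*(-1) = -u²)
-14*G(4)*9 = -(-14)*4²*9 = -(-14)*16*9 = -14*(-16)*9 = 224*9 = 2016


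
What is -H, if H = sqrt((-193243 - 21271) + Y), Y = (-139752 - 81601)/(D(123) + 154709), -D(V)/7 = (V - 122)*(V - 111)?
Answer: -I*sqrt(205153039609555)/30925 ≈ -463.16*I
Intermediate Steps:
D(V) = -7*(-122 + V)*(-111 + V) (D(V) = -7*(V - 122)*(V - 111) = -7*(-122 + V)*(-111 + V))
Y = -221353/154625 (Y = (-139752 - 81601)/((-94794 - 7*123**2 + 1631*123) + 154709) = -221353/((-94794 - 7*15129 + 200613) + 154709) = -221353/((-94794 - 105903 + 200613) + 154709) = -221353/(-84 + 154709) = -221353/154625 ≈ -1.4315)
H = I*sqrt(205153039609555)/30925 (H = sqrt((-193243 - 21271) - 221353/154625) = sqrt(-214514 - 221353/154625) = sqrt(-33169448603/154625) = I*sqrt(205153039609555)/30925 ≈ 463.16*I)
-H = -I*sqrt(205153039609555)/30925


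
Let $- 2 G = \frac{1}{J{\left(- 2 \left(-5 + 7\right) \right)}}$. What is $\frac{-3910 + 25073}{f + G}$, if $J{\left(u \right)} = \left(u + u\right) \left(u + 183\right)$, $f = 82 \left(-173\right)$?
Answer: $- \frac{60610832}{40628703} \approx -1.4918$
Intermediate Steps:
$f = -14186$
$J{\left(u \right)} = 2 u \left(183 + u\right)$
$G = \frac{1}{2864}$ ($G = - \frac{1}{2 \cdot 2 \left(- 2 \left(-5 + 7\right)\right) \left(183 - 2 \left(-5 + 7\right)\right)} = - \frac{1}{2 \cdot 2 \left(\left(-2\right) 2\right) \left(183 - 4\right)} = - \frac{1}{2 \cdot 2 \left(-4\right) \left(183 - 4\right)} = - \frac{1}{2 \cdot 2 \left(-4\right) 179} = - \frac{1}{2 \left(-1432\right)} = \left(- \frac{1}{2}\right) \left(- \frac{1}{1432}\right) = \frac{1}{2864} \approx 0.00034916$)
$\frac{-3910 + 25073}{f + G} = \frac{-3910 + 25073}{-14186 + \frac{1}{2864}} = \frac{21163}{- \frac{40628703}{2864}} = 21163 \left(- \frac{2864}{40628703}\right) = - \frac{60610832}{40628703}$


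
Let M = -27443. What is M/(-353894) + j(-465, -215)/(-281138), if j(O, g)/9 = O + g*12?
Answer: 4353433801/24873262843 ≈ 0.17502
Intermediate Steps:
j(O, g) = 9*O + 108*g (j(O, g) = 9*(O + g*12) = 9*(O + 12*g) = 9*O + 108*g)
M/(-353894) + j(-465, -215)/(-281138) = -27443/(-353894) + (9*(-465) + 108*(-215))/(-281138) = -27443*(-1/353894) + (-4185 - 23220)*(-1/281138) = 27443/353894 - 27405*(-1/281138) = 27443/353894 + 27405/281138 = 4353433801/24873262843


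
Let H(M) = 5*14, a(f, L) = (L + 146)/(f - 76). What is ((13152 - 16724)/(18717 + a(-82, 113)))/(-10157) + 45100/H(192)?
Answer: 1018463938034/1580764381 ≈ 644.29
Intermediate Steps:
a(f, L) = (146 + L)/(-76 + f)
H(M) = 70
((13152 - 16724)/(18717 + a(-82, 113)))/(-10157) + 45100/H(192) = ((13152 - 16724)/(18717 + (146 + 113)/(-76 - 82)))/(-10157) + 45100/70 = -3572/(18717 + 259/(-158))*(-1/10157) + 45100*(1/70) = -3572/(18717 - 1/158*259)*(-1/10157) + 4510/7 = -3572/(18717 - 259/158)*(-1/10157) + 4510/7 = -3572/2957027/158*(-1/10157) + 4510/7 = -3572*158/2957027*(-1/10157) + 4510/7 = -29704/155633*(-1/10157) + 4510/7 = 29704/1580764381 + 4510/7 = 1018463938034/1580764381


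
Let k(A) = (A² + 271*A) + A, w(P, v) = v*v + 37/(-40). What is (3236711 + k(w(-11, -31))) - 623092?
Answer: 6074405449/1600 ≈ 3.7965e+6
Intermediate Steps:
w(P, v) = -37/40 + v² (w(P, v) = v² + 37*(-1/40) = v² - 37/40 = -37/40 + v²)
k(A) = A² + 272*A
(3236711 + k(w(-11, -31))) - 623092 = (3236711 + (-37/40 + (-31)²)*(272 + (-37/40 + (-31)²))) - 623092 = (3236711 + (-37/40 + 961)*(272 + (-37/40 + 961))) - 623092 = (3236711 + 38403*(272 + 38403/40)/40) - 623092 = (3236711 + (38403/40)*(49283/40)) - 623092 = (3236711 + 1892615049/1600) - 623092 = 7071352649/1600 - 623092 = 6074405449/1600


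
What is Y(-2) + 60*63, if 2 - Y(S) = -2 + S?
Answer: 3786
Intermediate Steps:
Y(S) = 4 - S (Y(S) = 2 - (-2 + S) = 2 + (2 - S) = 4 - S)
Y(-2) + 60*63 = (4 - 1*(-2)) + 60*63 = (4 + 2) + 3780 = 6 + 3780 = 3786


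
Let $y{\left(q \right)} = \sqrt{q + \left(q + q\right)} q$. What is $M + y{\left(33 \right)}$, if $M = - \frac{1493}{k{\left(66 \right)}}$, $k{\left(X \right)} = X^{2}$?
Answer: $- \frac{1493}{4356} + 99 \sqrt{11} \approx 328.0$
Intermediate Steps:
$M = - \frac{1493}{4356}$ ($M = - \frac{1493}{66^{2}} = - \frac{1493}{4356} \approx -0.34275$)
$y{\left(q \right)} = \sqrt{3} q^{\frac{3}{2}}$ ($y{\left(q \right)} = \sqrt{q + 2 q} q = \sqrt{3 q} q = \sqrt{3} \sqrt{q} q = \sqrt{3} q^{\frac{3}{2}}$)
$M + y{\left(33 \right)} = - \frac{1493}{4356} + \sqrt{3} \cdot 33^{\frac{3}{2}} = - \frac{1493}{4356} + \sqrt{3} \cdot 33 \sqrt{33} = - \frac{1493}{4356} + 99 \sqrt{11}$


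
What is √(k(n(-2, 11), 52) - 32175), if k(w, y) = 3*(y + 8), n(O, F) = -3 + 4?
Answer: 9*I*√395 ≈ 178.87*I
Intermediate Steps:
n(O, F) = 1
k(w, y) = 24 + 3*y (k(w, y) = 3*(8 + y) = 24 + 3*y)
√(k(n(-2, 11), 52) - 32175) = √((24 + 3*52) - 32175) = √((24 + 156) - 32175) = √(180 - 32175) = √(-31995) = 9*I*√395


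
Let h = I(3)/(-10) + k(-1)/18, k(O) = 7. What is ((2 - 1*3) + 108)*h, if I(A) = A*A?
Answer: -2461/45 ≈ -54.689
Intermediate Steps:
I(A) = A**2
h = -23/45 (h = 3**2/(-10) + 7/18 = 9*(-1/10) + 7*(1/18) = -9/10 + 7/18 = -23/45 ≈ -0.51111)
((2 - 1*3) + 108)*h = ((2 - 1*3) + 108)*(-23/45) = ((2 - 3) + 108)*(-23/45) = (-1 + 108)*(-23/45) = 107*(-23/45) = -2461/45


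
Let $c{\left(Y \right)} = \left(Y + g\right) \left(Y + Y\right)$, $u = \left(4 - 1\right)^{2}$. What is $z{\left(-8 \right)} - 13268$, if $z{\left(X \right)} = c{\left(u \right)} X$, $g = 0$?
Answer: $-14564$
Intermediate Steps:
$u = 9$ ($u = 3^{2} = 9$)
$c{\left(Y \right)} = 2 Y^{2}$ ($c{\left(Y \right)} = \left(Y + 0\right) \left(Y + Y\right) = Y 2 Y = 2 Y^{2}$)
$z{\left(X \right)} = 162 X$ ($z{\left(X \right)} = 2 \cdot 9^{2} X = 2 \cdot 81 X = 162 X$)
$z{\left(-8 \right)} - 13268 = 162 \left(-8\right) - 13268 = -1296 - 13268 = -14564$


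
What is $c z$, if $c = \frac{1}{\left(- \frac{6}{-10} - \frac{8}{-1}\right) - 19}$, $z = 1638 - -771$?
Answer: $- \frac{12045}{52} \approx -231.63$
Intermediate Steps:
$z = 2409$ ($z = 1638 + 771 = 2409$)
$c = - \frac{5}{52}$ ($c = \frac{1}{\left(\left(-6\right) \left(- \frac{1}{10}\right) - -8\right) - 19} = \frac{1}{\left(\frac{3}{5} + 8\right) - 19} = \frac{1}{\frac{43}{5} - 19} = \frac{1}{- \frac{52}{5}} = - \frac{5}{52} \approx -0.096154$)
$c z = \left(- \frac{5}{52}\right) 2409 = - \frac{12045}{52}$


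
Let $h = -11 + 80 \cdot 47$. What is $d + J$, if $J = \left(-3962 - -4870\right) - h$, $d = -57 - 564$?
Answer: $-3462$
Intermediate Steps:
$h = 3749$ ($h = -11 + 3760 = 3749$)
$d = -621$ ($d = -57 - 564 = -621$)
$J = -2841$ ($J = \left(-3962 - -4870\right) - 3749 = \left(-3962 + 4870\right) - 3749 = 908 - 3749 = -2841$)
$d + J = -621 - 2841 = -3462$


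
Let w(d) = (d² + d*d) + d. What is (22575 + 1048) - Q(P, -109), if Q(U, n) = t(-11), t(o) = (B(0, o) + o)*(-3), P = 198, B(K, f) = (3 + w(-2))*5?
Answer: 23725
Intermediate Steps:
w(d) = d + 2*d² (w(d) = (d² + d²) + d = 2*d² + d = d + 2*d²)
B(K, f) = 45 (B(K, f) = (3 - 2*(1 + 2*(-2)))*5 = (3 - 2*(1 - 4))*5 = (3 - 2*(-3))*5 = (3 + 6)*5 = 9*5 = 45)
t(o) = -135 - 3*o (t(o) = (45 + o)*(-3) = -135 - 3*o)
Q(U, n) = -102 (Q(U, n) = -135 - 3*(-11) = -135 + 33 = -102)
(22575 + 1048) - Q(P, -109) = (22575 + 1048) - 1*(-102) = 23623 + 102 = 23725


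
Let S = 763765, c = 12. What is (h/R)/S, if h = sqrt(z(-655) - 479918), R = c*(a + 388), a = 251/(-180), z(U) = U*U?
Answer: 3*I*sqrt(50893)/10629928517 ≈ 6.3668e-8*I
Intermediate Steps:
z(U) = U**2
a = -251/180 (a = 251*(-1/180) = -251/180 ≈ -1.3944)
R = 69589/15 (R = 12*(-251/180 + 388) = 12*(69589/180) = 69589/15 ≈ 4639.3)
h = I*sqrt(50893) (h = sqrt((-655)**2 - 479918) = sqrt(429025 - 479918) = sqrt(-50893) = I*sqrt(50893) ≈ 225.59*I)
(h/R)/S = ((I*sqrt(50893))/(69589/15))/763765 = ((I*sqrt(50893))*(15/69589))*(1/763765) = (15*I*sqrt(50893)/69589)*(1/763765) = 3*I*sqrt(50893)/10629928517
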